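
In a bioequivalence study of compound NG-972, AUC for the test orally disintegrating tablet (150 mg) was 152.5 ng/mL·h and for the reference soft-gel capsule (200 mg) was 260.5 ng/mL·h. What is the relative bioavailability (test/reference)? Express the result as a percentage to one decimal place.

F_rel = 78.1%

F_rel = (AUC_test/D_test) / (AUC_ref/D_ref)
      = (152.5/150) / (260.5/200)
      = 1.01667 / 1.3025 = 0.7806 = 78.06%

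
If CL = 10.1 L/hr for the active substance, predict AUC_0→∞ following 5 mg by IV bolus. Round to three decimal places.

AUC = 0.495 mg/L·hr

AUC_0→∞ = Dose_iv / CL
        = 5 / 10.1 = 0.49505 mg/L·hr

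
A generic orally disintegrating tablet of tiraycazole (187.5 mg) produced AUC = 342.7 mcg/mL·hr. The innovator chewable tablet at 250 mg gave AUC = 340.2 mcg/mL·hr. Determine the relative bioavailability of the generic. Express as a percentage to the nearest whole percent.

F_rel = 134%

F_rel = (AUC_test/D_test) / (AUC_ref/D_ref)
      = (342.7/187.5) / (340.2/250)
      = 1.82773 / 1.3608 = 1.3431 = 134.31%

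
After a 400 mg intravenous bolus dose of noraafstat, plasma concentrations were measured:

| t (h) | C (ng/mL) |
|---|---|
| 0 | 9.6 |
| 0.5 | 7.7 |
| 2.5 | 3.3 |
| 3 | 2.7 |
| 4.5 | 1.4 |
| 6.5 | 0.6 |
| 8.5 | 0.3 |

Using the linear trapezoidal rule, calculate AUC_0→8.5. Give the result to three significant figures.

Trapezoidal AUC_0→8.5:
  [0→0.5]: (9.6+7.7)/2 × 0.5 = 4.325
  [0.5→2.5]: (7.7+3.3)/2 × 2 = 11.0
  [2.5→3]: (3.3+2.7)/2 × 0.5 = 1.5
  [3→4.5]: (2.7+1.4)/2 × 1.5 = 3.075
  [4.5→6.5]: (1.4+0.6)/2 × 2 = 2.0
  [6.5→8.5]: (0.6+0.3)/2 × 2 = 0.9
  Sum = 22.8 ng/mL·h

AUC = 22.8 ng/mL·h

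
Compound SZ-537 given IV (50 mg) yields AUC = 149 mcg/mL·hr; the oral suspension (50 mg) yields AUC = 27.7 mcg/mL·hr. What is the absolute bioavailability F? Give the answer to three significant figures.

F = (AUC_ev / D_ev) / (AUC_iv / D_iv)
  = (27.7/50) / (149/50)
  = 0.554 / 2.98 = 0.1859

F = 0.186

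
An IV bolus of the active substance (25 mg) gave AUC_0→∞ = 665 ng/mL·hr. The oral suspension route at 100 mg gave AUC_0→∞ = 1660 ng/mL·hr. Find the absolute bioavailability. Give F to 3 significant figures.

F = (AUC_ev / D_ev) / (AUC_iv / D_iv)
  = (1660/100) / (665/25)
  = 16.6 / 26.6 = 0.6241

F = 0.624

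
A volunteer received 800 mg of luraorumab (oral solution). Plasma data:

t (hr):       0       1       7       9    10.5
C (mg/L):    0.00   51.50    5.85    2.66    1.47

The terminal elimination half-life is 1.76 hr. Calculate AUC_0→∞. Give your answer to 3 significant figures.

AUC = 213 mg/L·hr

Trapezoidal AUC_0→10.5:
  [0→1]: (0.00+51.50)/2 × 1 = 25.75
  [1→7]: (51.50+5.85)/2 × 6 = 172.05
  [7→9]: (5.85+2.66)/2 × 2 = 8.51
  [9→10.5]: (2.66+1.47)/2 × 1.5 = 3.0975
  Sum = 209.4075 mg/L·hr
k_e = ln2 / t½ = 0.693147 / 1.76 = 0.3938 hr^-1
Extrapolated tail: C_last / k_e = 1.47 / 0.3938 = 3.733
AUC_0→∞ = 209.4075 + 3.733 = 213.1405 mg/L·hr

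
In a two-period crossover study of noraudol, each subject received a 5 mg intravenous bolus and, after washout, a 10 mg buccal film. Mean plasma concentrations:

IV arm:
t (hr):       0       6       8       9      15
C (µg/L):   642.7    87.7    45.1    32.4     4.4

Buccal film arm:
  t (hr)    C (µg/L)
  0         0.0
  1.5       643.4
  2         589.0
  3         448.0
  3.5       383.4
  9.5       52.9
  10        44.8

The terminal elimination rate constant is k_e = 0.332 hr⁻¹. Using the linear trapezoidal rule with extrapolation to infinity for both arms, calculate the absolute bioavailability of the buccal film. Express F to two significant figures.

Trapezoidal AUC_0→15 (IV):
  [0→6]: (642.7+87.7)/2 × 6 = 2191.2
  [6→8]: (87.7+45.1)/2 × 2 = 132.8
  [8→9]: (45.1+32.4)/2 × 1 = 38.75
  [9→15]: (32.4+4.4)/2 × 6 = 110.4
  Sum = 2473.15 µg/L·hr
IV tail: 4.4/0.332 = 13.253; AUC_iv,0→∞ = 2473.15 + 13.253 = 2486.403 µg/L·hr
Trapezoidal AUC_0→10 (buccal film):
  [0→1.5]: (0.0+643.4)/2 × 1.5 = 482.55
  [1.5→2]: (643.4+589.0)/2 × 0.5 = 308.1
  [2→3]: (589.0+448.0)/2 × 1 = 518.5
  [3→3.5]: (448.0+383.4)/2 × 0.5 = 207.85
  [3.5→9.5]: (383.4+52.9)/2 × 6 = 1308.9
  [9.5→10]: (52.9+44.8)/2 × 0.5 = 24.425
  Sum = 2850.325 µg/L·hr
buccal film tail: 44.8/0.332 = 134.940; AUC_ev,0→∞ = 2850.325 + 134.940 = 2985.265 µg/L·hr
F = (AUC_ev/D_ev)/(AUC_iv/D_iv) = (2985.265/10)/(2486.403/5) = 298.5265/497.2806 = 0.6003

F = 0.60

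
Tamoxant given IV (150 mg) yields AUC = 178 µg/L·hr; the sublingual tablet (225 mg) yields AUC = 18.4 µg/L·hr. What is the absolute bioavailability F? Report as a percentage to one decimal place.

F = (AUC_ev / D_ev) / (AUC_iv / D_iv)
  = (18.4/225) / (178/150)
  = 0.0817778 / 1.18667 = 0.0689
  = 6.89%

F = 6.9%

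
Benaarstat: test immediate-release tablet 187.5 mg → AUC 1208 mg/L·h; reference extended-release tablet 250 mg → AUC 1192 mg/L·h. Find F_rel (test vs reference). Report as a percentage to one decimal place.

F_rel = 135.1%

F_rel = (AUC_test/D_test) / (AUC_ref/D_ref)
      = (1208/187.5) / (1192/250)
      = 6.44267 / 4.768 = 1.3512 = 135.12%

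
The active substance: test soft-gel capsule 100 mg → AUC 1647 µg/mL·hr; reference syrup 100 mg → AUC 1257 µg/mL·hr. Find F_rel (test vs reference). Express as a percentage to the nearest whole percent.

F_rel = (AUC_test/D_test) / (AUC_ref/D_ref)
      = (1647/100) / (1257/100)
      = 16.47 / 12.57 = 1.3103 = 131.03%

F_rel = 131%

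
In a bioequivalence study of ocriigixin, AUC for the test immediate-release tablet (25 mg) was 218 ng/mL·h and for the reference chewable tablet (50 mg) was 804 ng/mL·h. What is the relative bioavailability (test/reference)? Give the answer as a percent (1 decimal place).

F_rel = 54.2%

F_rel = (AUC_test/D_test) / (AUC_ref/D_ref)
      = (218/25) / (804/50)
      = 8.72 / 16.08 = 0.5423 = 54.23%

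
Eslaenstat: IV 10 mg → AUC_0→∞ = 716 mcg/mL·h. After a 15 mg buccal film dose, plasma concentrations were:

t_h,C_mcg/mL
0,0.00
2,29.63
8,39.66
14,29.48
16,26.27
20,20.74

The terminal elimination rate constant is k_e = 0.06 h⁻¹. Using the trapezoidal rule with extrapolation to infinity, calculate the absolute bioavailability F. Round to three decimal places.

F = 0.876

Trapezoidal AUC_0→20 (buccal film):
  [0→2]: (0.00+29.63)/2 × 2 = 29.63
  [2→8]: (29.63+39.66)/2 × 6 = 207.87
  [8→14]: (39.66+29.48)/2 × 6 = 207.42
  [14→16]: (29.48+26.27)/2 × 2 = 55.75
  [16→20]: (26.27+20.74)/2 × 4 = 94.02
  Sum = 594.69 mcg/mL·h
Tail: C_last/k_e = 20.74/0.06 = 345.667
AUC_0→∞ (buccal film) = 594.69 + 345.667 = 940.357 mcg/mL·h
F = (AUC_ev/D_ev)/(AUC_iv/D_iv) = (940.357/15)/(716/10) = 62.6905/71.6 = 0.8756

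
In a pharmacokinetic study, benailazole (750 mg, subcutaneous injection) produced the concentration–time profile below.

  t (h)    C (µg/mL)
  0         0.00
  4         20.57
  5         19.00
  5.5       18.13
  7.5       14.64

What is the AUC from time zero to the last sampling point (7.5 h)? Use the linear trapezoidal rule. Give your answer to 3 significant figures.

AUC = 103 µg/mL·h

Trapezoidal AUC_0→7.5:
  [0→4]: (0.00+20.57)/2 × 4 = 41.14
  [4→5]: (20.57+19.00)/2 × 1 = 19.785
  [5→5.5]: (19.00+18.13)/2 × 0.5 = 9.2825
  [5.5→7.5]: (18.13+14.64)/2 × 2 = 32.77
  Sum = 102.9775 µg/mL·h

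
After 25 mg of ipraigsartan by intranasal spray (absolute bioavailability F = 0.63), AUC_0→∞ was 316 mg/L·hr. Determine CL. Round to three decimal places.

CL = F × Dose / AUC_0→∞
   = 0.63 × 25 / 316 = 0.0498418 L/hr

CL = 0.050 L/hr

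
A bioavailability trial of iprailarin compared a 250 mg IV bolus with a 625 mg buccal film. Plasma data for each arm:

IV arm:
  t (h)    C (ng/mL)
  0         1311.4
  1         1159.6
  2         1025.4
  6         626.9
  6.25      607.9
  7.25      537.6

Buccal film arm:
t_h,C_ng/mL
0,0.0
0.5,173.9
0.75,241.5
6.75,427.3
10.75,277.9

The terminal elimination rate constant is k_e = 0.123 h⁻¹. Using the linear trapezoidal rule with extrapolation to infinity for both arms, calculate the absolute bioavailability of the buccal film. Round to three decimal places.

Trapezoidal AUC_0→7.25 (IV):
  [0→1]: (1311.4+1159.6)/2 × 1 = 1235.5
  [1→2]: (1159.6+1025.4)/2 × 1 = 1092.5
  [2→6]: (1025.4+626.9)/2 × 4 = 3304.6
  [6→6.25]: (626.9+607.9)/2 × 0.25 = 154.35
  [6.25→7.25]: (607.9+537.6)/2 × 1 = 572.75
  Sum = 6359.7 ng/mL·h
IV tail: 537.6/0.123 = 4370.732; AUC_iv,0→∞ = 6359.7 + 4370.732 = 10730.432 ng/mL·h
Trapezoidal AUC_0→10.75 (buccal film):
  [0→0.5]: (0.0+173.9)/2 × 0.5 = 43.475
  [0.5→0.75]: (173.9+241.5)/2 × 0.25 = 51.925
  [0.75→6.75]: (241.5+427.3)/2 × 6 = 2006.4
  [6.75→10.75]: (427.3+277.9)/2 × 4 = 1410.4
  Sum = 3512.2 ng/mL·h
buccal film tail: 277.9/0.123 = 2259.350; AUC_ev,0→∞ = 3512.2 + 2259.350 = 5771.55 ng/mL·h
F = (AUC_ev/D_ev)/(AUC_iv/D_iv) = (5771.55/625)/(10730.432/250) = 9.23448/42.921728 = 0.2151

F = 0.215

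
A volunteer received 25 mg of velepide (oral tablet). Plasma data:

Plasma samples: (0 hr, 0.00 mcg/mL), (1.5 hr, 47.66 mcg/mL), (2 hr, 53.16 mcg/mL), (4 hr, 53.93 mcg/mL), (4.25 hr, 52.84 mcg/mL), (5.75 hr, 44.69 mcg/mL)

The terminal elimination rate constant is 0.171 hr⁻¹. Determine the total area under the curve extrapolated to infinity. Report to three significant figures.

Trapezoidal AUC_0→5.75:
  [0→1.5]: (0.00+47.66)/2 × 1.5 = 35.745
  [1.5→2]: (47.66+53.16)/2 × 0.5 = 25.205
  [2→4]: (53.16+53.93)/2 × 2 = 107.09
  [4→4.25]: (53.93+52.84)/2 × 0.25 = 13.34625
  [4.25→5.75]: (52.84+44.69)/2 × 1.5 = 73.1475
  Sum = 254.53375 mcg/mL·hr
Extrapolated tail: C_last / k_e = 44.69 / 0.171 = 261.345
AUC_0→∞ = 254.53375 + 261.345 = 515.87875 mcg/mL·hr

AUC = 516 mcg/mL·hr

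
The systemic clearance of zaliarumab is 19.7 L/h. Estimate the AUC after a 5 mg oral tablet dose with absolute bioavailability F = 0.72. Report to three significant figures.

AUC = 0.183 mg/L·h

AUC_0→∞ = F × Dose / CL
        = 0.72 × 5 / 19.7 = 0.182741 mg/L·h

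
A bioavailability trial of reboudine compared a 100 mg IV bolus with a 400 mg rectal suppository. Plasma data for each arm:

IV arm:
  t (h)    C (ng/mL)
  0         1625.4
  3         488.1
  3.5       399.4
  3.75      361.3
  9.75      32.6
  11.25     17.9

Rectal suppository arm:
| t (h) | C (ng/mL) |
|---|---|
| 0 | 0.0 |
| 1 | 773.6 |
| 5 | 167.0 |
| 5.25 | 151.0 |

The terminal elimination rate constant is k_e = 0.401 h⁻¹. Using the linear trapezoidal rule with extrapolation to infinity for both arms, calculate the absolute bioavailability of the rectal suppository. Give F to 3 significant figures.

Trapezoidal AUC_0→11.25 (IV):
  [0→3]: (1625.4+488.1)/2 × 3 = 3170.25
  [3→3.5]: (488.1+399.4)/2 × 0.5 = 221.875
  [3.5→3.75]: (399.4+361.3)/2 × 0.25 = 95.0875
  [3.75→9.75]: (361.3+32.6)/2 × 6 = 1181.7
  [9.75→11.25]: (32.6+17.9)/2 × 1.5 = 37.875
  Sum = 4706.7875 ng/mL·h
IV tail: 17.9/0.401 = 44.638; AUC_iv,0→∞ = 4706.7875 + 44.638 = 4751.4255 ng/mL·h
Trapezoidal AUC_0→5.25 (rectal suppository):
  [0→1]: (0.0+773.6)/2 × 1 = 386.8
  [1→5]: (773.6+167.0)/2 × 4 = 1881.2
  [5→5.25]: (167.0+151.0)/2 × 0.25 = 39.75
  Sum = 2307.75 ng/mL·h
rectal suppository tail: 151.0/0.401 = 376.559; AUC_ev,0→∞ = 2307.75 + 376.559 = 2684.309 ng/mL·h
F = (AUC_ev/D_ev)/(AUC_iv/D_iv) = (2684.309/400)/(4751.4255/100) = 6.7107725/47.514255 = 0.1412

F = 0.141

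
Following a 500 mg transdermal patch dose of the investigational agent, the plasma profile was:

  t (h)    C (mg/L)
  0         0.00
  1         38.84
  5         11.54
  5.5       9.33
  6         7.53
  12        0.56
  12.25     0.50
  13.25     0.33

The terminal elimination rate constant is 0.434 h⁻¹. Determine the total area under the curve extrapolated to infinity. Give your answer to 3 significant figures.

Trapezoidal AUC_0→13.25:
  [0→1]: (0.00+38.84)/2 × 1 = 19.42
  [1→5]: (38.84+11.54)/2 × 4 = 100.76
  [5→5.5]: (11.54+9.33)/2 × 0.5 = 5.2175
  [5.5→6]: (9.33+7.53)/2 × 0.5 = 4.215
  [6→12]: (7.53+0.56)/2 × 6 = 24.27
  [12→12.25]: (0.56+0.50)/2 × 0.25 = 0.1325
  [12.25→13.25]: (0.50+0.33)/2 × 1 = 0.415
  Sum = 154.43 mg/L·h
Extrapolated tail: C_last / k_e = 0.33 / 0.434 = 0.760
AUC_0→∞ = 154.43 + 0.760 = 155.19 mg/L·h

AUC = 155 mg/L·h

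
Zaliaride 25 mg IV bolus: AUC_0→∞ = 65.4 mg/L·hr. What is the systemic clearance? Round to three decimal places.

CL = 0.382 L/hr

CL = Dose_iv / AUC_0→∞
   = 25 / 65.4 = 0.382263 L/hr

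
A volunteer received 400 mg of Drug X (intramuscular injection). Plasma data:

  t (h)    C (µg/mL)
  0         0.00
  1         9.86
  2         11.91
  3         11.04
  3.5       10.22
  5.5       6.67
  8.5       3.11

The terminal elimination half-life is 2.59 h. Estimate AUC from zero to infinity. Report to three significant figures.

AUC = 75.8 µg/mL·h

Trapezoidal AUC_0→8.5:
  [0→1]: (0.00+9.86)/2 × 1 = 4.93
  [1→2]: (9.86+11.91)/2 × 1 = 10.885
  [2→3]: (11.91+11.04)/2 × 1 = 11.475
  [3→3.5]: (11.04+10.22)/2 × 0.5 = 5.315
  [3.5→5.5]: (10.22+6.67)/2 × 2 = 16.89
  [5.5→8.5]: (6.67+3.11)/2 × 3 = 14.67
  Sum = 64.165 µg/mL·h
k_e = ln2 / t½ = 0.693147 / 2.59 = 0.2676 h^-1
Extrapolated tail: C_last / k_e = 3.11 / 0.2676 = 11.622
AUC_0→∞ = 64.165 + 11.622 = 75.787 µg/mL·h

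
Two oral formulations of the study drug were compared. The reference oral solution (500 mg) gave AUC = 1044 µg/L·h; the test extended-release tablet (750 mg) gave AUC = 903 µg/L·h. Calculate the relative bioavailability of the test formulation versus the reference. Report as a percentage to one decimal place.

F_rel = (AUC_test/D_test) / (AUC_ref/D_ref)
      = (903/750) / (1044/500)
      = 1.204 / 2.088 = 0.5766 = 57.66%

F_rel = 57.7%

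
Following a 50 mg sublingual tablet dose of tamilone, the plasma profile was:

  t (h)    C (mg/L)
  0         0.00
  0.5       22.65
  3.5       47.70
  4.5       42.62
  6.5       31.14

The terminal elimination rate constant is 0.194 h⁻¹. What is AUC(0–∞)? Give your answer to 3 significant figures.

AUC = 391 mg/L·h

Trapezoidal AUC_0→6.5:
  [0→0.5]: (0.00+22.65)/2 × 0.5 = 5.6625
  [0.5→3.5]: (22.65+47.70)/2 × 3 = 105.525
  [3.5→4.5]: (47.70+42.62)/2 × 1 = 45.16
  [4.5→6.5]: (42.62+31.14)/2 × 2 = 73.76
  Sum = 230.1075 mg/L·h
Extrapolated tail: C_last / k_e = 31.14 / 0.194 = 160.515
AUC_0→∞ = 230.1075 + 160.515 = 390.6225 mg/L·h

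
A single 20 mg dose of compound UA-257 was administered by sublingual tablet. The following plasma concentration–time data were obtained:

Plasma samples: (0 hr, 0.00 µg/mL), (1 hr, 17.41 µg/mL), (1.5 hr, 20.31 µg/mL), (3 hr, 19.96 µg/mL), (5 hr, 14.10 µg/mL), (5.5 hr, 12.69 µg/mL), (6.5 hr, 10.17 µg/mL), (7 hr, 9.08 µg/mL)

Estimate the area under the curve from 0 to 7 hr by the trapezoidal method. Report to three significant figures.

Trapezoidal AUC_0→7:
  [0→1]: (0.00+17.41)/2 × 1 = 8.705
  [1→1.5]: (17.41+20.31)/2 × 0.5 = 9.43
  [1.5→3]: (20.31+19.96)/2 × 1.5 = 30.2025
  [3→5]: (19.96+14.10)/2 × 2 = 34.06
  [5→5.5]: (14.10+12.69)/2 × 0.5 = 6.6975
  [5.5→6.5]: (12.69+10.17)/2 × 1 = 11.43
  [6.5→7]: (10.17+9.08)/2 × 0.5 = 4.8125
  Sum = 105.3375 µg/mL·hr

AUC = 105 µg/mL·hr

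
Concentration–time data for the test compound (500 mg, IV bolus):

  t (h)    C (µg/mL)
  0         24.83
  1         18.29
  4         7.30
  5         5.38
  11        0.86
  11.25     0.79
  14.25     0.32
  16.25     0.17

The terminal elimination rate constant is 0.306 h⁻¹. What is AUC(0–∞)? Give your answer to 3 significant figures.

Trapezoidal AUC_0→16.25:
  [0→1]: (24.83+18.29)/2 × 1 = 21.56
  [1→4]: (18.29+7.30)/2 × 3 = 38.385
  [4→5]: (7.30+5.38)/2 × 1 = 6.34
  [5→11]: (5.38+0.86)/2 × 6 = 18.72
  [11→11.25]: (0.86+0.79)/2 × 0.25 = 0.20625
  [11.25→14.25]: (0.79+0.32)/2 × 3 = 1.665
  [14.25→16.25]: (0.32+0.17)/2 × 2 = 0.49
  Sum = 87.36625 µg/mL·h
Extrapolated tail: C_last / k_e = 0.17 / 0.306 = 0.556
AUC_0→∞ = 87.36625 + 0.556 = 87.92225 µg/mL·h

AUC = 87.9 µg/mL·h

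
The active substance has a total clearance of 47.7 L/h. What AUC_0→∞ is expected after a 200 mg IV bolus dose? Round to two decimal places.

AUC_0→∞ = Dose_iv / CL
        = 200 / 47.7 = 4.19287 mg/L·h

AUC = 4.19 mg/L·h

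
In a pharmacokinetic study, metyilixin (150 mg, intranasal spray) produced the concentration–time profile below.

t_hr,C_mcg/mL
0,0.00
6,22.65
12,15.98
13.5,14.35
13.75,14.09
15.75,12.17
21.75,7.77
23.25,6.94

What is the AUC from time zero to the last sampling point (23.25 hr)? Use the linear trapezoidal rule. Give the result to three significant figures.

Trapezoidal AUC_0→23.25:
  [0→6]: (0.00+22.65)/2 × 6 = 67.95
  [6→12]: (22.65+15.98)/2 × 6 = 115.89
  [12→13.5]: (15.98+14.35)/2 × 1.5 = 22.7475
  [13.5→13.75]: (14.35+14.09)/2 × 0.25 = 3.555
  [13.75→15.75]: (14.09+12.17)/2 × 2 = 26.26
  [15.75→21.75]: (12.17+7.77)/2 × 6 = 59.82
  [21.75→23.25]: (7.77+6.94)/2 × 1.5 = 11.0325
  Sum = 307.255 mcg/mL·hr

AUC = 307 mcg/mL·hr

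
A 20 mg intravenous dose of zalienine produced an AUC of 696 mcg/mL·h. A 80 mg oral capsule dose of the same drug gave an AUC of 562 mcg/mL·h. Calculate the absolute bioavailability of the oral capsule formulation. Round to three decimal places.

F = (AUC_ev / D_ev) / (AUC_iv / D_iv)
  = (562/80) / (696/20)
  = 7.025 / 34.8 = 0.2019

F = 0.202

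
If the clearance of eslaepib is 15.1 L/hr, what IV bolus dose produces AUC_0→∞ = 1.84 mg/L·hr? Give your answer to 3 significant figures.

Dose = 27.8 mg

Dose_iv = CL × AUC_0→∞
     = 15.1 × 1.84 = 27.784 mg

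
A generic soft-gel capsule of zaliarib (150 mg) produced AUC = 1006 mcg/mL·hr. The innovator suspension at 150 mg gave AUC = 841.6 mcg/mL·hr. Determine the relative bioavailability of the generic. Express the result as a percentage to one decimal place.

F_rel = 119.5%

F_rel = (AUC_test/D_test) / (AUC_ref/D_ref)
      = (1006/150) / (841.6/150)
      = 6.70667 / 5.61067 = 1.1953 = 119.53%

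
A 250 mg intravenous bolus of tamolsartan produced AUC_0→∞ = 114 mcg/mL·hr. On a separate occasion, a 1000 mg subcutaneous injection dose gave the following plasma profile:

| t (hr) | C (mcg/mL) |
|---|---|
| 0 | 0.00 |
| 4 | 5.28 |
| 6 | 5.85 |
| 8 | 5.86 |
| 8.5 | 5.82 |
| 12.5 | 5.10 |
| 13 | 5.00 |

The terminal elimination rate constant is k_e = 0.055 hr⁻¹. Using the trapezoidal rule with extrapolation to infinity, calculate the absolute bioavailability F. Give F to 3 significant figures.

Trapezoidal AUC_0→13 (subcutaneous injection):
  [0→4]: (0.00+5.28)/2 × 4 = 10.56
  [4→6]: (5.28+5.85)/2 × 2 = 11.13
  [6→8]: (5.85+5.86)/2 × 2 = 11.71
  [8→8.5]: (5.86+5.82)/2 × 0.5 = 2.92
  [8.5→12.5]: (5.82+5.10)/2 × 4 = 21.84
  [12.5→13]: (5.10+5.00)/2 × 0.5 = 2.525
  Sum = 60.685 mcg/mL·hr
Tail: C_last/k_e = 5.00/0.055 = 90.909
AUC_0→∞ (subcutaneous injection) = 60.685 + 90.909 = 151.594 mcg/mL·hr
F = (AUC_ev/D_ev)/(AUC_iv/D_iv) = (151.594/1000)/(114/250) = 0.151594/0.456 = 0.3324

F = 0.332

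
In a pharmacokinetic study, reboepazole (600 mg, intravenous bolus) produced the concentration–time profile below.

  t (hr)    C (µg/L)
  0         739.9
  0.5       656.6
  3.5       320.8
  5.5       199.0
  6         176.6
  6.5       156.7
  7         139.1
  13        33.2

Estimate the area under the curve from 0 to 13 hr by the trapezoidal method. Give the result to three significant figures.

AUC = 3100 µg/L·hr

Trapezoidal AUC_0→13:
  [0→0.5]: (739.9+656.6)/2 × 0.5 = 349.125
  [0.5→3.5]: (656.6+320.8)/2 × 3 = 1466.1
  [3.5→5.5]: (320.8+199.0)/2 × 2 = 519.8
  [5.5→6]: (199.0+176.6)/2 × 0.5 = 93.9
  [6→6.5]: (176.6+156.7)/2 × 0.5 = 83.325
  [6.5→7]: (156.7+139.1)/2 × 0.5 = 73.95
  [7→13]: (139.1+33.2)/2 × 6 = 516.9
  Sum = 3103.1 µg/L·hr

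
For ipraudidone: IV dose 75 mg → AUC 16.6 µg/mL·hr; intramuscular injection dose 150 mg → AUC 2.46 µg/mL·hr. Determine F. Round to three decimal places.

F = 0.074

F = (AUC_ev / D_ev) / (AUC_iv / D_iv)
  = (2.46/150) / (16.6/75)
  = 0.0164 / 0.221333 = 0.0741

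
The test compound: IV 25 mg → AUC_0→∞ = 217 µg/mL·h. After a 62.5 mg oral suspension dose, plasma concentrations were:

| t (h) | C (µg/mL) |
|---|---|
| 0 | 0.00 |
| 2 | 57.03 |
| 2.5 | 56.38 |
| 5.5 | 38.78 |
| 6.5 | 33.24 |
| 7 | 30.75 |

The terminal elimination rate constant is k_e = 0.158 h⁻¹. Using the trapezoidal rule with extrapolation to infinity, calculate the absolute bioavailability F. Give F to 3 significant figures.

F = 0.875

Trapezoidal AUC_0→7 (oral suspension):
  [0→2]: (0.00+57.03)/2 × 2 = 57.03
  [2→2.5]: (57.03+56.38)/2 × 0.5 = 28.3525
  [2.5→5.5]: (56.38+38.78)/2 × 3 = 142.74
  [5.5→6.5]: (38.78+33.24)/2 × 1 = 36.01
  [6.5→7]: (33.24+30.75)/2 × 0.5 = 15.9975
  Sum = 280.13 µg/mL·h
Tail: C_last/k_e = 30.75/0.158 = 194.620
AUC_0→∞ (oral suspension) = 280.13 + 194.620 = 474.75 µg/mL·h
F = (AUC_ev/D_ev)/(AUC_iv/D_iv) = (474.75/62.5)/(217/25) = 7.596/8.68 = 0.8751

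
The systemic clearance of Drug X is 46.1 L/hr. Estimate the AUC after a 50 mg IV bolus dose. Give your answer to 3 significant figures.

AUC = 1.08 mg/L·hr

AUC_0→∞ = Dose_iv / CL
        = 50 / 46.1 = 1.0846 mg/L·hr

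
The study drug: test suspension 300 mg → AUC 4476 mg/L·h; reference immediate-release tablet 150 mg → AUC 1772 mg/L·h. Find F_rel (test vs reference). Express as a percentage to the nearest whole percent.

F_rel = 126%

F_rel = (AUC_test/D_test) / (AUC_ref/D_ref)
      = (4476/300) / (1772/150)
      = 14.92 / 11.8133 = 1.2630 = 126.30%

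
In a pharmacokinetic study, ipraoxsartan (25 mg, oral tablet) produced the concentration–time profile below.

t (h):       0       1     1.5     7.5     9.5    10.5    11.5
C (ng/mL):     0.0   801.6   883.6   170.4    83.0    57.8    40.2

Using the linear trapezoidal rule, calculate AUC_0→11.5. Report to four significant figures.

Trapezoidal AUC_0→11.5:
  [0→1]: (0.0+801.6)/2 × 1 = 400.8
  [1→1.5]: (801.6+883.6)/2 × 0.5 = 421.3
  [1.5→7.5]: (883.6+170.4)/2 × 6 = 3162.0
  [7.5→9.5]: (170.4+83.0)/2 × 2 = 253.4
  [9.5→10.5]: (83.0+57.8)/2 × 1 = 70.4
  [10.5→11.5]: (57.8+40.2)/2 × 1 = 49.0
  Sum = 4356.9 ng/mL·h

AUC = 4357 ng/mL·h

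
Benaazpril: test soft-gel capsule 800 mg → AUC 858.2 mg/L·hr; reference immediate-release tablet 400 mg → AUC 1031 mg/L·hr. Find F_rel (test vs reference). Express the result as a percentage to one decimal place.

F_rel = (AUC_test/D_test) / (AUC_ref/D_ref)
      = (858.2/800) / (1031/400)
      = 1.07275 / 2.5775 = 0.4162 = 41.62%

F_rel = 41.6%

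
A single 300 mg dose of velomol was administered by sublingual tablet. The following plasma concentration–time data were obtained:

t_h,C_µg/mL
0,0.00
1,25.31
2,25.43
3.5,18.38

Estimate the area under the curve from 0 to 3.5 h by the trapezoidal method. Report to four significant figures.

Trapezoidal AUC_0→3.5:
  [0→1]: (0.00+25.31)/2 × 1 = 12.655
  [1→2]: (25.31+25.43)/2 × 1 = 25.37
  [2→3.5]: (25.43+18.38)/2 × 1.5 = 32.8575
  Sum = 70.8825 µg/mL·h

AUC = 70.88 µg/mL·h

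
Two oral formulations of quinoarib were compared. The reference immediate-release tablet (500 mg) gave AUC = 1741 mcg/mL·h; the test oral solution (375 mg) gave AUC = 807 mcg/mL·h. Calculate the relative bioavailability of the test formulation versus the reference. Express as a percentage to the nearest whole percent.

F_rel = (AUC_test/D_test) / (AUC_ref/D_ref)
      = (807/375) / (1741/500)
      = 2.152 / 3.482 = 0.6180 = 61.80%

F_rel = 62%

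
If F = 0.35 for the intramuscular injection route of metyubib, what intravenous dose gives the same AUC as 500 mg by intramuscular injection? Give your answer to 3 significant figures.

D_iv = 175 mg

Systemic exposure from an extravascular dose = F × D_ev, so the equivalent IV dose is F × D_ev.
D_iv = F × D_ev = 0.35 × 500 = 175 mg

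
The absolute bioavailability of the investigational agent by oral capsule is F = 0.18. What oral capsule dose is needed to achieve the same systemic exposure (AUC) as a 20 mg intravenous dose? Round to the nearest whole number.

For equal systemic exposure: F × D_ev = D_iv
D_ev = D_iv / F = 20 / 0.18 = 111.111 mg

D_oral = 111 mg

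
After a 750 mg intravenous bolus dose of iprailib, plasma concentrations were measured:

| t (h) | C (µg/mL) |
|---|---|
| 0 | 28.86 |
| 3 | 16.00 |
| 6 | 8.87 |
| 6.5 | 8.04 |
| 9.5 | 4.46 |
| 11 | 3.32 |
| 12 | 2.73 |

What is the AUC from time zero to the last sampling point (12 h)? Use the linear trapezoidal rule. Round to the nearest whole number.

Trapezoidal AUC_0→12:
  [0→3]: (28.86+16.00)/2 × 3 = 67.29
  [3→6]: (16.00+8.87)/2 × 3 = 37.305
  [6→6.5]: (8.87+8.04)/2 × 0.5 = 4.2275
  [6.5→9.5]: (8.04+4.46)/2 × 3 = 18.75
  [9.5→11]: (4.46+3.32)/2 × 1.5 = 5.835
  [11→12]: (3.32+2.73)/2 × 1 = 3.025
  Sum = 136.4325 µg/mL·h

AUC = 136 µg/mL·h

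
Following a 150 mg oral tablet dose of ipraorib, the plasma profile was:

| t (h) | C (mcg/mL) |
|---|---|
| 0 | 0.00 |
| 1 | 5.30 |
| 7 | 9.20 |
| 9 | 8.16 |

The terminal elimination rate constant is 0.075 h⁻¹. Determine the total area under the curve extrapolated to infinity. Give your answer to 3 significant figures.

AUC = 172 mcg/mL·h

Trapezoidal AUC_0→9:
  [0→1]: (0.00+5.30)/2 × 1 = 2.65
  [1→7]: (5.30+9.20)/2 × 6 = 43.5
  [7→9]: (9.20+8.16)/2 × 2 = 17.36
  Sum = 63.51 mcg/mL·h
Extrapolated tail: C_last / k_e = 8.16 / 0.075 = 108.800
AUC_0→∞ = 63.51 + 108.800 = 172.31 mcg/mL·h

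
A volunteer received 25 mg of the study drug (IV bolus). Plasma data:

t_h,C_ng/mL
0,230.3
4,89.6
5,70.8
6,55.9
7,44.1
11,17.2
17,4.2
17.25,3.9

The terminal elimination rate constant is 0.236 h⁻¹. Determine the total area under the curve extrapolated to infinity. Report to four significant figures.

AUC = 1038 ng/mL·h

Trapezoidal AUC_0→17.25:
  [0→4]: (230.3+89.6)/2 × 4 = 639.8
  [4→5]: (89.6+70.8)/2 × 1 = 80.2
  [5→6]: (70.8+55.9)/2 × 1 = 63.35
  [6→7]: (55.9+44.1)/2 × 1 = 50.0
  [7→11]: (44.1+17.2)/2 × 4 = 122.6
  [11→17]: (17.2+4.2)/2 × 6 = 64.2
  [17→17.25]: (4.2+3.9)/2 × 0.25 = 1.0125
  Sum = 1021.1625 ng/mL·h
Extrapolated tail: C_last / k_e = 3.9 / 0.236 = 16.525
AUC_0→∞ = 1021.1625 + 16.525 = 1037.6875 ng/mL·h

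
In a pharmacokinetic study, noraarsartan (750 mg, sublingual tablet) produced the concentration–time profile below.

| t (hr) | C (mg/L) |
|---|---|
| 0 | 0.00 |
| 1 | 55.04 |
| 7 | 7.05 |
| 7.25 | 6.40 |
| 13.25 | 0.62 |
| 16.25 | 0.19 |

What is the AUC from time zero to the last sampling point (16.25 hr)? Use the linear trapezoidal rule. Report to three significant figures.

Trapezoidal AUC_0→16.25:
  [0→1]: (0.00+55.04)/2 × 1 = 27.52
  [1→7]: (55.04+7.05)/2 × 6 = 186.27
  [7→7.25]: (7.05+6.40)/2 × 0.25 = 1.68125
  [7.25→13.25]: (6.40+0.62)/2 × 6 = 21.06
  [13.25→16.25]: (0.62+0.19)/2 × 3 = 1.215
  Sum = 237.74625 mg/L·hr

AUC = 238 mg/L·hr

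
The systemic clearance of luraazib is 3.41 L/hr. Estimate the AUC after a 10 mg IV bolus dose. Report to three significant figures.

AUC = 2.93 mg/L·hr

AUC_0→∞ = Dose_iv / CL
        = 10 / 3.41 = 2.93255 mg/L·hr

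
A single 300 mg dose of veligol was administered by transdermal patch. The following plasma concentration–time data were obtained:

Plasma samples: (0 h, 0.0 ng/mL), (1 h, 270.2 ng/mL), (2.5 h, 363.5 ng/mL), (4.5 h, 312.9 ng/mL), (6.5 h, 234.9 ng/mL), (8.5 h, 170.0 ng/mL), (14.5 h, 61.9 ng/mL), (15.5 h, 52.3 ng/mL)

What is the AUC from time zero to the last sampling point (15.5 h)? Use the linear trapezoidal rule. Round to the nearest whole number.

AUC = 2992 ng/mL·h

Trapezoidal AUC_0→15.5:
  [0→1]: (0.0+270.2)/2 × 1 = 135.1
  [1→2.5]: (270.2+363.5)/2 × 1.5 = 475.275
  [2.5→4.5]: (363.5+312.9)/2 × 2 = 676.4
  [4.5→6.5]: (312.9+234.9)/2 × 2 = 547.8
  [6.5→8.5]: (234.9+170.0)/2 × 2 = 404.9
  [8.5→14.5]: (170.0+61.9)/2 × 6 = 695.7
  [14.5→15.5]: (61.9+52.3)/2 × 1 = 57.1
  Sum = 2992.275 ng/mL·h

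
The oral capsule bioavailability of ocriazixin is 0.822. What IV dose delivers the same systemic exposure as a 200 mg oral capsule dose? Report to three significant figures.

Systemic exposure from an extravascular dose = F × D_ev, so the equivalent IV dose is F × D_ev.
D_iv = F × D_ev = 0.822 × 200 = 164.4 mg

D_iv = 164 mg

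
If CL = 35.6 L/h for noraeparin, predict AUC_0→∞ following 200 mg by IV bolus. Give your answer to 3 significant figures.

AUC_0→∞ = Dose_iv / CL
        = 200 / 35.6 = 5.61798 mg/L·h

AUC = 5.62 mg/L·h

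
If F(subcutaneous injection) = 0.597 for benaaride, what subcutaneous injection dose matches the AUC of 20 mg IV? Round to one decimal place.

D_subcutaneous = 33.5 mg

For equal systemic exposure: F × D_ev = D_iv
D_ev = D_iv / F = 20 / 0.597 = 33.5008 mg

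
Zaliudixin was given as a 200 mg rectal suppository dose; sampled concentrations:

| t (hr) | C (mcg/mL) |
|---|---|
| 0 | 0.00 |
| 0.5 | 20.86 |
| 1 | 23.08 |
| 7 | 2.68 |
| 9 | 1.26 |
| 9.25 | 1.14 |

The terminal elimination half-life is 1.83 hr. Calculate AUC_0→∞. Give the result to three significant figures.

AUC = 101 mcg/mL·hr

Trapezoidal AUC_0→9.25:
  [0→0.5]: (0.00+20.86)/2 × 0.5 = 5.215
  [0.5→1]: (20.86+23.08)/2 × 0.5 = 10.985
  [1→7]: (23.08+2.68)/2 × 6 = 77.28
  [7→9]: (2.68+1.26)/2 × 2 = 3.94
  [9→9.25]: (1.26+1.14)/2 × 0.25 = 0.3
  Sum = 97.72 mcg/mL·hr
k_e = ln2 / t½ = 0.693147 / 1.83 = 0.3788 hr^-1
Extrapolated tail: C_last / k_e = 1.14 / 0.3788 = 3.010
AUC_0→∞ = 97.72 + 3.010 = 100.73 mcg/mL·hr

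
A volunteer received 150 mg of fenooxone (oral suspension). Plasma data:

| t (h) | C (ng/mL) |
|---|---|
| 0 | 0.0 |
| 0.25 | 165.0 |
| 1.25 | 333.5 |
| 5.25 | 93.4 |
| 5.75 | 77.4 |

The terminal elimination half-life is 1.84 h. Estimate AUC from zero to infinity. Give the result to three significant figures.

AUC = 1370 ng/mL·h

Trapezoidal AUC_0→5.75:
  [0→0.25]: (0.0+165.0)/2 × 0.25 = 20.625
  [0.25→1.25]: (165.0+333.5)/2 × 1 = 249.25
  [1.25→5.25]: (333.5+93.4)/2 × 4 = 853.8
  [5.25→5.75]: (93.4+77.4)/2 × 0.5 = 42.7
  Sum = 1166.375 ng/mL·h
k_e = ln2 / t½ = 0.693147 / 1.84 = 0.3767 h^-1
Extrapolated tail: C_last / k_e = 77.4 / 0.3767 = 205.469
AUC_0→∞ = 1166.375 + 205.469 = 1371.844 ng/mL·h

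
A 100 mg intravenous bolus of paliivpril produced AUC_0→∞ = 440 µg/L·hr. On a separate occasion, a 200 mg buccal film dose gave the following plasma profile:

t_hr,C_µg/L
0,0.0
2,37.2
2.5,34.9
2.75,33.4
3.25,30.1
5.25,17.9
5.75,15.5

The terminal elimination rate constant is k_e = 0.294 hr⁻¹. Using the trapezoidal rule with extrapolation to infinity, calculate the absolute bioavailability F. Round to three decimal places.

F = 0.214

Trapezoidal AUC_0→5.75 (buccal film):
  [0→2]: (0.0+37.2)/2 × 2 = 37.2
  [2→2.5]: (37.2+34.9)/2 × 0.5 = 18.025
  [2.5→2.75]: (34.9+33.4)/2 × 0.25 = 8.5375
  [2.75→3.25]: (33.4+30.1)/2 × 0.5 = 15.875
  [3.25→5.25]: (30.1+17.9)/2 × 2 = 48.0
  [5.25→5.75]: (17.9+15.5)/2 × 0.5 = 8.35
  Sum = 135.9875 µg/L·hr
Tail: C_last/k_e = 15.5/0.294 = 52.721
AUC_0→∞ (buccal film) = 135.9875 + 52.721 = 188.7085 µg/L·hr
F = (AUC_ev/D_ev)/(AUC_iv/D_iv) = (188.7085/200)/(440/100) = 0.9435425/4.4 = 0.2144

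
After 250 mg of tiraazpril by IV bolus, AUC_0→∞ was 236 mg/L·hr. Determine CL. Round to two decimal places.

CL = 1.06 L/hr

CL = Dose_iv / AUC_0→∞
   = 250 / 236 = 1.05932 L/hr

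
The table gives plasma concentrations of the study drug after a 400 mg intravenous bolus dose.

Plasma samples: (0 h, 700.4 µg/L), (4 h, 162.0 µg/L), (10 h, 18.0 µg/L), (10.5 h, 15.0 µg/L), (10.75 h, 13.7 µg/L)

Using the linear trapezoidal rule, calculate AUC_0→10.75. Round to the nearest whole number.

Trapezoidal AUC_0→10.75:
  [0→4]: (700.4+162.0)/2 × 4 = 1724.8
  [4→10]: (162.0+18.0)/2 × 6 = 540.0
  [10→10.5]: (18.0+15.0)/2 × 0.5 = 8.25
  [10.5→10.75]: (15.0+13.7)/2 × 0.25 = 3.5875
  Sum = 2276.6375 µg/L·h

AUC = 2277 µg/L·h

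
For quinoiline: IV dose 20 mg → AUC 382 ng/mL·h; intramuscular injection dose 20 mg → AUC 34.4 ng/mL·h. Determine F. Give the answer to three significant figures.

F = (AUC_ev / D_ev) / (AUC_iv / D_iv)
  = (34.4/20) / (382/20)
  = 1.72 / 19.1 = 0.0901

F = 0.0901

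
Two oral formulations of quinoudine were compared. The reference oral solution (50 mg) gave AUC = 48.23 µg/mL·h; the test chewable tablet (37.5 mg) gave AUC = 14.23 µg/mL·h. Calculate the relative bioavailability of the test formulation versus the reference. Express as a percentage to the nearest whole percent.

F_rel = (AUC_test/D_test) / (AUC_ref/D_ref)
      = (14.23/37.5) / (48.23/50)
      = 0.379467 / 0.9646 = 0.3934 = 39.34%

F_rel = 39%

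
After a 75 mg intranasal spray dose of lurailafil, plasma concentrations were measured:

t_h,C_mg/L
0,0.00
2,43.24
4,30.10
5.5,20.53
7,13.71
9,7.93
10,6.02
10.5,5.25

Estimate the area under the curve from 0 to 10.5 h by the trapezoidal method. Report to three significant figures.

Trapezoidal AUC_0→10.5:
  [0→2]: (0.00+43.24)/2 × 2 = 43.24
  [2→4]: (43.24+30.10)/2 × 2 = 73.34
  [4→5.5]: (30.10+20.53)/2 × 1.5 = 37.9725
  [5.5→7]: (20.53+13.71)/2 × 1.5 = 25.68
  [7→9]: (13.71+7.93)/2 × 2 = 21.64
  [9→10]: (7.93+6.02)/2 × 1 = 6.975
  [10→10.5]: (6.02+5.25)/2 × 0.5 = 2.8175
  Sum = 211.665 mg/L·h

AUC = 212 mg/L·h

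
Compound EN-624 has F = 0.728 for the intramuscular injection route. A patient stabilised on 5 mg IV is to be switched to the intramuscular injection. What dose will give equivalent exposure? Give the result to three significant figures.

For equal systemic exposure: F × D_ev = D_iv
D_ev = D_iv / F = 5 / 0.728 = 6.86813 mg

D_intramuscular = 6.87 mg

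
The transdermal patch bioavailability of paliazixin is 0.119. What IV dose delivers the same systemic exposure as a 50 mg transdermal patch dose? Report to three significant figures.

Systemic exposure from an extravascular dose = F × D_ev, so the equivalent IV dose is F × D_ev.
D_iv = F × D_ev = 0.119 × 50 = 5.95 mg

D_iv = 5.95 mg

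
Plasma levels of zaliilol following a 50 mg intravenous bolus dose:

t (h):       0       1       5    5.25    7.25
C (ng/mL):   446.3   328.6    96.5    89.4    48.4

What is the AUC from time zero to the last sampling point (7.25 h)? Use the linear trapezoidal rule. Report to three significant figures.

AUC = 1400 ng/mL·h

Trapezoidal AUC_0→7.25:
  [0→1]: (446.3+328.6)/2 × 1 = 387.45
  [1→5]: (328.6+96.5)/2 × 4 = 850.2
  [5→5.25]: (96.5+89.4)/2 × 0.25 = 23.2375
  [5.25→7.25]: (89.4+48.4)/2 × 2 = 137.8
  Sum = 1398.6875 ng/mL·h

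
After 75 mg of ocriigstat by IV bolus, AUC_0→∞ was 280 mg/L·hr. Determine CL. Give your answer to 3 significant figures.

CL = Dose_iv / AUC_0→∞
   = 75 / 280 = 0.267857 L/hr

CL = 0.268 L/hr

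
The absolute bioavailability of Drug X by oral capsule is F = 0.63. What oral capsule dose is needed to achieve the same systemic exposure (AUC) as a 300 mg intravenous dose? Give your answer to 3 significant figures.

For equal systemic exposure: F × D_ev = D_iv
D_ev = D_iv / F = 300 / 0.63 = 476.19 mg

D_oral = 476 mg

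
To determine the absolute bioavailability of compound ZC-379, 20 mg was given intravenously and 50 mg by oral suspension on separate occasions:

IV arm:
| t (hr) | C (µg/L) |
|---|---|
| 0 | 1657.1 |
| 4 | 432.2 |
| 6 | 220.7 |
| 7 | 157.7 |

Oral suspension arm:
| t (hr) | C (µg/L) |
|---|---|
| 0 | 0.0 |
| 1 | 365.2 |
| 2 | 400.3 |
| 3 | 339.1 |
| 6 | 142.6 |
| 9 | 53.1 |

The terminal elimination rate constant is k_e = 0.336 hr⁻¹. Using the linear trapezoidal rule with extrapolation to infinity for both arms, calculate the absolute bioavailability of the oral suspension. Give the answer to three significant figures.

Trapezoidal AUC_0→7 (IV):
  [0→4]: (1657.1+432.2)/2 × 4 = 4178.6
  [4→6]: (432.2+220.7)/2 × 2 = 652.9
  [6→7]: (220.7+157.7)/2 × 1 = 189.2
  Sum = 5020.7 µg/L·hr
IV tail: 157.7/0.336 = 469.345; AUC_iv,0→∞ = 5020.7 + 469.345 = 5490.045 µg/L·hr
Trapezoidal AUC_0→9 (oral suspension):
  [0→1]: (0.0+365.2)/2 × 1 = 182.6
  [1→2]: (365.2+400.3)/2 × 1 = 382.75
  [2→3]: (400.3+339.1)/2 × 1 = 369.7
  [3→6]: (339.1+142.6)/2 × 3 = 722.55
  [6→9]: (142.6+53.1)/2 × 3 = 293.55
  Sum = 1951.15 µg/L·hr
oral suspension tail: 53.1/0.336 = 158.036; AUC_ev,0→∞ = 1951.15 + 158.036 = 2109.186 µg/L·hr
F = (AUC_ev/D_ev)/(AUC_iv/D_iv) = (2109.186/50)/(5490.045/20) = 42.18372/274.50225 = 0.1537

F = 0.154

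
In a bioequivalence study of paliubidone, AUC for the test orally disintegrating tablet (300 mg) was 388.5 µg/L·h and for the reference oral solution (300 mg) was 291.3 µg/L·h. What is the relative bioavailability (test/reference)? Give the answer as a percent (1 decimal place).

F_rel = (AUC_test/D_test) / (AUC_ref/D_ref)
      = (388.5/300) / (291.3/300)
      = 1.295 / 0.971 = 1.3337 = 133.37%

F_rel = 133.4%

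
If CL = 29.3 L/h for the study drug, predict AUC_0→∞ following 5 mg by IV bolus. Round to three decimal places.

AUC = 0.171 mg/L·h

AUC_0→∞ = Dose_iv / CL
        = 5 / 29.3 = 0.170648 mg/L·h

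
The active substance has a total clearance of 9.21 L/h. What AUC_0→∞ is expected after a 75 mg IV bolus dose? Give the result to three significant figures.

AUC = 8.14 mg/L·h

AUC_0→∞ = Dose_iv / CL
        = 75 / 9.21 = 8.14332 mg/L·h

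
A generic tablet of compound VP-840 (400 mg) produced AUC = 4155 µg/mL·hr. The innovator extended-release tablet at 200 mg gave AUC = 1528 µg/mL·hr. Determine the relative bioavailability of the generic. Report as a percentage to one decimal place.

F_rel = (AUC_test/D_test) / (AUC_ref/D_ref)
      = (4155/400) / (1528/200)
      = 10.3875 / 7.64 = 1.3596 = 135.96%

F_rel = 136.0%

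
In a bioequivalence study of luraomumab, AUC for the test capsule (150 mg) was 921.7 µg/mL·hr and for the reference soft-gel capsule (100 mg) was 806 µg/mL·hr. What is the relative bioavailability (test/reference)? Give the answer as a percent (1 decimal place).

F_rel = 76.2%

F_rel = (AUC_test/D_test) / (AUC_ref/D_ref)
      = (921.7/150) / (806/100)
      = 6.14467 / 8.06 = 0.7624 = 76.24%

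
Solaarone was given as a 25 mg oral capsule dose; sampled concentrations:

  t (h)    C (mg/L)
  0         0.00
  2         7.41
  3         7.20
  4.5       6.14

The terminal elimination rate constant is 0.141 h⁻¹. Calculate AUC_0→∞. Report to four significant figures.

Trapezoidal AUC_0→4.5:
  [0→2]: (0.00+7.41)/2 × 2 = 7.41
  [2→3]: (7.41+7.20)/2 × 1 = 7.305
  [3→4.5]: (7.20+6.14)/2 × 1.5 = 10.005
  Sum = 24.72 mg/L·h
Extrapolated tail: C_last / k_e = 6.14 / 0.141 = 43.546
AUC_0→∞ = 24.72 + 43.546 = 68.266 mg/L·h

AUC = 68.27 mg/L·h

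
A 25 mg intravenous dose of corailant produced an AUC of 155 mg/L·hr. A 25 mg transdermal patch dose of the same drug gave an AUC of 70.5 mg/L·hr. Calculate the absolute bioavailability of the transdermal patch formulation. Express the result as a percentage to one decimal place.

F = 45.5%

F = (AUC_ev / D_ev) / (AUC_iv / D_iv)
  = (70.5/25) / (155/25)
  = 2.82 / 6.2 = 0.4548
  = 45.48%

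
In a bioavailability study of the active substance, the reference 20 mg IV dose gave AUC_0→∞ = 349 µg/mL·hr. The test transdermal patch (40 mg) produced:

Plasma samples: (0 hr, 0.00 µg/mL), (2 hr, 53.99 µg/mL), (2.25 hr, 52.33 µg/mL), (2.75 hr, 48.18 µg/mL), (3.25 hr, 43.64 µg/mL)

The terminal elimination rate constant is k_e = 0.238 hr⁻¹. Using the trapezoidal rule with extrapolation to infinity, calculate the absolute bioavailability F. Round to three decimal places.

Trapezoidal AUC_0→3.25 (transdermal patch):
  [0→2]: (0.00+53.99)/2 × 2 = 53.99
  [2→2.25]: (53.99+52.33)/2 × 0.25 = 13.29
  [2.25→2.75]: (52.33+48.18)/2 × 0.5 = 25.1275
  [2.75→3.25]: (48.18+43.64)/2 × 0.5 = 22.955
  Sum = 115.3625 µg/mL·hr
Tail: C_last/k_e = 43.64/0.238 = 183.361
AUC_0→∞ (transdermal patch) = 115.3625 + 183.361 = 298.7235 µg/mL·hr
F = (AUC_ev/D_ev)/(AUC_iv/D_iv) = (298.7235/40)/(349/20) = 7.4680875/17.45 = 0.4280

F = 0.428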